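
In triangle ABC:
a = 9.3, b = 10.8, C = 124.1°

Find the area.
Using A = ½ab·sin(C):
A = ½·9.3·10.8·sin(124.1°) = ½·100.44·0.828060 = 41.59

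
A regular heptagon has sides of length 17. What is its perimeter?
Perimeter = number of sides * side length
Perimeter = 7 * 17
Perimeter = 119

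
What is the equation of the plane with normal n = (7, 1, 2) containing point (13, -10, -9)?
d = n·P = (7)(13) + (1)(-10) + (2)(-9) = 63
Plane: 7x + y + 2z = 63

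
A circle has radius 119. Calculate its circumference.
Circumference = 2 * pi * r
Circumference = 2 * pi * 119
Circumference = 747.70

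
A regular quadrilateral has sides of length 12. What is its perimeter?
Perimeter = number of sides * side length
Perimeter = 4 * 12
Perimeter = 48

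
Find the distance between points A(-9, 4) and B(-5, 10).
Using the distance formula: d = sqrt((x₂-x₁)² + (y₂-y₁)²)
dx = (-5) - (-9) = 4
dy = 10 - 4 = 6
d = sqrt(4² + 6²) = sqrt(16 + 36) = sqrt(52) = 7.21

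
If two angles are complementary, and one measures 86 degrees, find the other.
Complementary angles sum to 90 degrees.
Other angle = 90 - 86
Other angle = 4 degrees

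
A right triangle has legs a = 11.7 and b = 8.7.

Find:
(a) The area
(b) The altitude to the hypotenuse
(a) Area = ½ab = ½·11.7·8.7 = 50.895
(b) Hypotenuse c = √(11.7² + 8.7²) = √212.58 = 14.5801
    Area = ½·c·h_c  →  h_c = 2·Area/c = 2·50.895/14.5801 = 6.981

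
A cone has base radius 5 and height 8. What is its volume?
Volume = (1/3) * pi * r² * h
Volume = (1/3) * pi * 5² * 8
Volume = (1/3) * pi * 25 * 8
Volume = (1/3) * pi * 200
Volume = 209.44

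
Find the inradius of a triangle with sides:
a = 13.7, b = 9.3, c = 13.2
s = (a+b+c)/2 = (13.7+9.3+13.2)/2 = 18.1
Area = √(s(s-a)(s-b)(s-c)) = √(18.1·4.4·8.8·4.9) = 58.601
r = Area/s = 58.601/18.1 = 3.238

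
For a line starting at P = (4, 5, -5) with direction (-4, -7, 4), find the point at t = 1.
P(1) = (4 + (-4)(1), 5 + (-7)(1), -5 + 4(1)) = (0, -2, -1)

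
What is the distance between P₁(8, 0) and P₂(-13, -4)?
Using the distance formula: d = sqrt((x₂-x₁)² + (y₂-y₁)²)
dx = (-13) - 8 = -21
dy = (-4) - 0 = -4
d = sqrt((-21)² + (-4)²) = sqrt(441 + 16) = sqrt(457) = 21.38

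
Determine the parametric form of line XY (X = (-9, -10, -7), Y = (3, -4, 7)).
Direction vector d = Y - X = (12, 6, 14)
x = -9 + 12t, y = -10 + 6t, z = -7 + 14t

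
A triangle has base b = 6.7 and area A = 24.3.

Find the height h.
A = ½bh  →  h = 2A/b
h = 2·24.3/6.7 = 7.254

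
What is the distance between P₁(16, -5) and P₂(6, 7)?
Using the distance formula: d = sqrt((x₂-x₁)² + (y₂-y₁)²)
dx = 6 - 16 = -10
dy = 7 - (-5) = 12
d = sqrt((-10)² + 12²) = sqrt(100 + 144) = sqrt(244) = 15.62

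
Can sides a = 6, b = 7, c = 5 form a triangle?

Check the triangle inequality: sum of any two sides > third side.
Yes, triangle inequality satisfied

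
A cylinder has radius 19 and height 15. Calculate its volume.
Volume = pi * r² * h
Volume = pi * 19² * 15
Volume = pi * 361 * 15
Volume = pi * 5415
Volume = 17011.72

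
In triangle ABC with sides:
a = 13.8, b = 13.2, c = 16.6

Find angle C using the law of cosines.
cos(C) = (a² + b² - c²)/(2ab)
cos(C) = (13.8² + 13.2² - 16.6²)/(2·13.8·13.2) = 89.12/364.32 = 0.244620
C = arccos(0.244620) = 75.84°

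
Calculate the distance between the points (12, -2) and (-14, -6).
Using the distance formula: d = sqrt((x₂-x₁)² + (y₂-y₁)²)
dx = (-14) - 12 = -26
dy = (-6) - (-2) = -4
d = sqrt((-26)² + (-4)²) = sqrt(676 + 16) = sqrt(692) = 26.31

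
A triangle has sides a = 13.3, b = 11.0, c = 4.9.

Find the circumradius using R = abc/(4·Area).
s = (a+b+c)/2 = 14.6
Area = √(s(s-a)(s-b)(s-c)) = √(14.6·1.3·3.6·9.7) = 25.7445
R = abc/(4·Area) = (13.3·11.0·4.9)/(4·25.7445) = 716.87/102.978 = 6.961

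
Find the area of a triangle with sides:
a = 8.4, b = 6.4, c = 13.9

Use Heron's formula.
s = (a+b+c)/2 = (8.4+6.4+13.9)/2 = 14.35
A = √(s(s-a)(s-b)(s-c)) = √(14.35·5.95·7.95·0.45)
A = √305.456 = 17.48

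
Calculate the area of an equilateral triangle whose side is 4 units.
Area = (sqrt(3)/4) * s²
Area = (sqrt(3)/4) * 4²
Area = (sqrt(3)/4) * 16
Area = 6.93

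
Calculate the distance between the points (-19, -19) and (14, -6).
Using the distance formula: d = sqrt((x₂-x₁)² + (y₂-y₁)²)
dx = 14 - (-19) = 33
dy = (-6) - (-19) = 13
d = sqrt(33² + 13²) = sqrt(1089 + 169) = sqrt(1258) = 35.47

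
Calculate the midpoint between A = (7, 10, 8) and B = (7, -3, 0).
Midpoint = ((7+7)/2, (10-3)/2, (8+0)/2) = (7, 3.5, 4)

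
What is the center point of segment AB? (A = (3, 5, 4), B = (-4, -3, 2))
Midpoint = ((3-4)/2, (5-3)/2, (4+2)/2) = (-0.5, 1, 3)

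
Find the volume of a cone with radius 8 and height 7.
Volume = (1/3) * pi * r² * h
Volume = (1/3) * pi * 8² * 7
Volume = (1/3) * pi * 64 * 7
Volume = (1/3) * pi * 448
Volume = 469.14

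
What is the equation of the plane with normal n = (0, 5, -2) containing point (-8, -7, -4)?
d = n·P = (0)(-8) + (5)(-7) + (-2)(-4) = -27
Plane: 5y - 2z = -27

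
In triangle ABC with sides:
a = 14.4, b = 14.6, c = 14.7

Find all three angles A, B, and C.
By the law of cosines:
cos(A) = (b² + c² - a²)/(2bc) = 0.516937  →  A = 58.87°
cos(B) = (a² + c² - b²)/(2ac) = 0.496717  →  B = 60.22°
cos(C) = (a² + b² - c²)/(2ab) = 0.486182  →  C = 60.91°
Check: A + B + C = 180.0° ✓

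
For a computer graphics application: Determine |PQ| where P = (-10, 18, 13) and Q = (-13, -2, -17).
d = √[(-3)² + (-20)² + (-30)²] = √1309 = 36.18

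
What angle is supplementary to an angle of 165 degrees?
Supplementary angles sum to 180 degrees.
Other angle = 180 - 165
Other angle = 15 degrees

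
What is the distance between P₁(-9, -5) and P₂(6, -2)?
Using the distance formula: d = sqrt((x₂-x₁)² + (y₂-y₁)²)
dx = 6 - (-9) = 15
dy = (-2) - (-5) = 3
d = sqrt(15² + 3²) = sqrt(225 + 9) = sqrt(234) = 15.30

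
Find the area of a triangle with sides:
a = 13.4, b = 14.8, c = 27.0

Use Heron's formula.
s = (a+b+c)/2 = (13.4+14.8+27.0)/2 = 27.6
A = √(s(s-a)(s-b)(s-c)) = √(27.6·14.2·12.8·0.6)
A = √3009.95 = 54.86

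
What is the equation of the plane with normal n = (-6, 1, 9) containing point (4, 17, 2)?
d = n·P = (-6)(4) + (1)(17) + (9)(2) = 11
Plane: -6x + y + 9z = 11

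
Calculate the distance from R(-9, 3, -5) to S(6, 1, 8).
d = √[(15)² + (-2)² + (13)²] = √398 = 19.95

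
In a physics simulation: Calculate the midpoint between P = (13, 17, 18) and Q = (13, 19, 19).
Midpoint = ((13+13)/2, (17+19)/2, (18+19)/2) = (13, 18, 18.5)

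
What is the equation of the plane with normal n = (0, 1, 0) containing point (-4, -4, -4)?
d = n·P = (0)(-4) + (1)(-4) + (0)(-4) = -4
Plane: y = -4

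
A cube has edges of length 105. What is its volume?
Volume = s³
Volume = 105³
Volume = 1157625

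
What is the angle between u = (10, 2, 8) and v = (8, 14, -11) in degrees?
u·v = 20, |u|² = 168, |v|² = 381
cos θ = 20/√64008 ≈ 0.07905
θ ≈ 85.47°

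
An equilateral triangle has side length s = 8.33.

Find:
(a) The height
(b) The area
(a) Height h = s·√3/2 = 8.33·√3/2 = 7.214
(b) Area = (√3/4)·s² = (√3/4)·8.33² = (√3/4)·69.3889 = 30.05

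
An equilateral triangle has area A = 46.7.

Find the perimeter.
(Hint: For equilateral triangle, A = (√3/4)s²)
A = (√3/4)s²  →  s² = 4A/√3 = 4·46.7/√3 = 107.849
s = 10.385
Perimeter = 3s = 31.16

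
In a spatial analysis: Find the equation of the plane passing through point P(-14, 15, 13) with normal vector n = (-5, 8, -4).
d = n·P = (-5)(-14) + (8)(15) + (-4)(13) = 138
Plane: -5x + 8y - 4z = 138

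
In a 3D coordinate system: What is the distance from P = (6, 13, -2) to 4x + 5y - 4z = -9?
d = |4(6) + 5(13) + (-4)(-2) - (-9)| / √(4² + 5² + (-4)²) = 106/√57 = 14.04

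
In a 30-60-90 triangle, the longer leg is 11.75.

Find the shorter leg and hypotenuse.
In a 30-60-90 triangle, sides are in ratio 1 : √3 : 2.
Long leg = short leg·√3  →  short leg = 11.75/√3 = 6.784
Hypotenuse = 2·(short leg) = 2·11.75/√3 = 13.57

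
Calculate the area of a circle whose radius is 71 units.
Area = pi * r²
Area = pi * 71²
Area = pi * 5041
Area = 15836.77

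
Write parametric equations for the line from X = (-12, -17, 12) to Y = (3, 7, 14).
Direction vector d = Y - X = (15, 24, 2)
x = -12 + 15t, y = -17 + 24t, z = 12 + 2t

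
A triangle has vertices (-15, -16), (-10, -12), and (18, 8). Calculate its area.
Using the coordinate formula: Area = (1/2)|x₁(y₂-y₃) + x₂(y₃-y₁) + x₃(y₁-y₂)|
Area = (1/2)|(-15)((-12)-8) + (-10)(8-(-16)) + 18((-16)-(-12))|
Area = (1/2)|(-15)*(-20) + (-10)*24 + 18*(-4)|
Area = (1/2)|300 + (-240) + (-72)|
Area = (1/2)*12 = 6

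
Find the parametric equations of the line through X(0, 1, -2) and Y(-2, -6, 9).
Direction vector d = Y - X = (-2, -7, 11)
x = 0 - 2t, y = 1 - 7t, z = -2 + 11t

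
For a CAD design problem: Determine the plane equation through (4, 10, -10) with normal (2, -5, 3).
d = n·P = (2)(4) + (-5)(10) + (3)(-10) = -72
Plane: 2x - 5y + 3z = -72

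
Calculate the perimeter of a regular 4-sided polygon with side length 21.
Perimeter = number of sides * side length
Perimeter = 4 * 21
Perimeter = 84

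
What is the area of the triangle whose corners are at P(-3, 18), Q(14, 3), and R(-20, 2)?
Using the coordinate formula: Area = (1/2)|x₁(y₂-y₃) + x₂(y₃-y₁) + x₃(y₁-y₂)|
Area = (1/2)|(-3)(3-2) + 14(2-18) + (-20)(18-3)|
Area = (1/2)|(-3)*1 + 14*(-16) + (-20)*15|
Area = (1/2)|(-3) + (-224) + (-300)|
Area = (1/2)*527 = 263.50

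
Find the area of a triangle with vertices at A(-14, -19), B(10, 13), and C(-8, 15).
Using the coordinate formula: Area = (1/2)|x₁(y₂-y₃) + x₂(y₃-y₁) + x₃(y₁-y₂)|
Area = (1/2)|(-14)(13-15) + 10(15-(-19)) + (-8)((-19)-13)|
Area = (1/2)|(-14)*(-2) + 10*34 + (-8)*(-32)|
Area = (1/2)|28 + 340 + 256|
Area = (1/2)*624 = 312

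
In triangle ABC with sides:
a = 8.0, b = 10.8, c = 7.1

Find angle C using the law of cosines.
cos(C) = (a² + b² - c²)/(2ab)
cos(C) = (8.0² + 10.8² - 7.1²)/(2·8.0·10.8) = 130.23/172.8 = 0.753646
C = arccos(0.753646) = 41.09°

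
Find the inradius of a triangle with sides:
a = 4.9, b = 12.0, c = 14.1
s = (a+b+c)/2 = (4.9+12.0+14.1)/2 = 15.5
Area = √(s(s-a)(s-b)(s-c)) = √(15.5·10.6·3.5·1.4) = 28.3738
r = Area/s = 28.3738/15.5 = 1.831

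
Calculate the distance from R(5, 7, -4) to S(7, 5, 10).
d = √[(2)² + (-2)² + (14)²] = √204 = 14.28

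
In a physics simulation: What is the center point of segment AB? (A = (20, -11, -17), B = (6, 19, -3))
Midpoint = ((20+6)/2, (-11+19)/2, (-17-3)/2) = (13, 4, -10)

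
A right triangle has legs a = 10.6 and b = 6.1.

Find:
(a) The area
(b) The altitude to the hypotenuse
(a) Area = ½ab = ½·10.6·6.1 = 32.33
(b) Hypotenuse c = √(10.6² + 6.1²) = √149.57 = 12.2299
    Area = ½·c·h_c  →  h_c = 2·Area/c = 2·32.33/12.2299 = 5.287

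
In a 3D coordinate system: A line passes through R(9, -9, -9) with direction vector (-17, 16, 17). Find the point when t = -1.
P(-1) = (9 + (-17)(-1), -9 + 16(-1), -9 + 17(-1)) = (26, -25, -26)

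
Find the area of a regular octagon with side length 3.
For a regular 8-gon with side length s = 3:
Apothem a = s / (2*tan(pi/8)) = 3 / (2*tan(pi/8)) ≈ 3.6213
Perimeter P = 8 * 3 = 24
Area = (1/2) * P * a = (1/2) * 24 * 3.6213 = 43.46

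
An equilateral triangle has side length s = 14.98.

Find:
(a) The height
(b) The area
(a) Height h = s·√3/2 = 14.98·√3/2 = 12.97
(b) Area = (√3/4)·s² = (√3/4)·14.98² = (√3/4)·224.4 = 97.17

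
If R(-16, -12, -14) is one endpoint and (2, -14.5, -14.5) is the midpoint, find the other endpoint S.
S = (2×2 - (-16), 2×(-14.5) - (-12), 2×(-14.5) - (-14)) = (20, -17, -15)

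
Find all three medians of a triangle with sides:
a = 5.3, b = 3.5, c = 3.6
Using m_x = ½√(2y² + 2z² - x²):
m_a = ½√(2·3.5² + 2·3.6² - 5.3²) = ½√22.33 = 2.363
m_b = ½√(2·5.3² + 2·3.6² - 3.5²) = ½√69.85 = 4.179
m_c = ½√(2·5.3² + 2·3.5² - 3.6²) = ½√67.72 = 4.115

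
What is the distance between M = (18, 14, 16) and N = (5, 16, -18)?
d = √[(-13)² + (2)² + (-34)²] = √1329 = 36.46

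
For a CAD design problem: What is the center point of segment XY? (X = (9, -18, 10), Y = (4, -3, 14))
Midpoint = ((9+4)/2, (-18-3)/2, (10+14)/2) = (6.5, -10.5, 12)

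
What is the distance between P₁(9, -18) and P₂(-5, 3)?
Using the distance formula: d = sqrt((x₂-x₁)² + (y₂-y₁)²)
dx = (-5) - 9 = -14
dy = 3 - (-18) = 21
d = sqrt((-14)² + 21²) = sqrt(196 + 441) = sqrt(637) = 25.24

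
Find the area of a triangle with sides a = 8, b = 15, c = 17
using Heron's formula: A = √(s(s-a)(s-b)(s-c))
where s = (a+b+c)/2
s = (8+15+17)/2 = 20
A = √(20·12·5·3) = √3600 = 60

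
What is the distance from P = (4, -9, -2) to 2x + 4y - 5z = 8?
d = |2(4) + 4(-9) + (-5)(-2) - (8)| / √(2² + 4² + (-5)²) = 26/√45 = 3.876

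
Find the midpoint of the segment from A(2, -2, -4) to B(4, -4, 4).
Midpoint = ((2+4)/2, (-2-4)/2, (-4+4)/2) = (3, -3, 0)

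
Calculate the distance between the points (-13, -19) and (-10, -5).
Using the distance formula: d = sqrt((x₂-x₁)² + (y₂-y₁)²)
dx = (-10) - (-13) = 3
dy = (-5) - (-19) = 14
d = sqrt(3² + 14²) = sqrt(9 + 196) = sqrt(205) = 14.32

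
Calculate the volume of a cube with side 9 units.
Volume = s³
Volume = 9³
Volume = 729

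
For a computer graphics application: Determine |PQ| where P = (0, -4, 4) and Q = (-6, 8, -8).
d = √[(-6)² + (12)² + (-12)²] = √324 = 18.0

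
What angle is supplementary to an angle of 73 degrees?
Supplementary angles sum to 180 degrees.
Other angle = 180 - 73
Other angle = 107 degrees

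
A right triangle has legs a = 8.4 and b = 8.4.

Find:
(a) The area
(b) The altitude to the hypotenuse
(a) Area = ½ab = ½·8.4·8.4 = 35.28
(b) Hypotenuse c = √(8.4² + 8.4²) = √141.12 = 11.8794
    Area = ½·c·h_c  →  h_c = 2·Area/c = 2·35.28/11.8794 = 5.94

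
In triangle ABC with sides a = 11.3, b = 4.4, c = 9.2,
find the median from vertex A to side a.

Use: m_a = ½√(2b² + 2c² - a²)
m_a = ½√(2·4.4² + 2·9.2² - 11.3²)
m_a = ½√(38.72 + 169.28 - 127.69) = ½√80.31 = 4.481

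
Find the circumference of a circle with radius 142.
Circumference = 2 * pi * r
Circumference = 2 * pi * 142
Circumference = 892.21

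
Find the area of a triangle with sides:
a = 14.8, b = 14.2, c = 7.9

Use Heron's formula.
s = (a+b+c)/2 = (14.8+14.2+7.9)/2 = 18.45
A = √(s(s-a)(s-b)(s-c)) = √(18.45·3.65·4.25·10.55)
A = √3019.47 = 54.95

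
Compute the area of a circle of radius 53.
Area = pi * r²
Area = pi * 53²
Area = pi * 2809
Area = 8824.73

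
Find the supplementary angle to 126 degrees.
Supplementary angles sum to 180 degrees.
Other angle = 180 - 126
Other angle = 54 degrees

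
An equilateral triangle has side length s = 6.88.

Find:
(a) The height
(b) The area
(a) Height h = s·√3/2 = 6.88·√3/2 = 5.958
(b) Area = (√3/4)·s² = (√3/4)·6.88² = (√3/4)·47.3344 = 20.5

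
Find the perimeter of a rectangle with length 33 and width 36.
Perimeter = 2 * (length + width)
Perimeter = 2 * (33 + 36)
Perimeter = 2 * 69
Perimeter = 138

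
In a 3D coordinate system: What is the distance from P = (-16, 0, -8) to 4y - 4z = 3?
d = |0(-16) + 4(0) + (-4)(-8) - (3)| / √(0² + 4² + (-4)²) = 29/√32 = 5.127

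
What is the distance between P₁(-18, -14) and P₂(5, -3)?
Using the distance formula: d = sqrt((x₂-x₁)² + (y₂-y₁)²)
dx = 5 - (-18) = 23
dy = (-3) - (-14) = 11
d = sqrt(23² + 11²) = sqrt(529 + 121) = sqrt(650) = 25.50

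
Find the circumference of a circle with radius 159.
Circumference = 2 * pi * r
Circumference = 2 * pi * 159
Circumference = 999.03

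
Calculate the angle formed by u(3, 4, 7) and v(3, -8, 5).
u·v = 12, |u|² = 74, |v|² = 98
cos θ = 12/√7252 ≈ 0.1409
θ ≈ 81.9°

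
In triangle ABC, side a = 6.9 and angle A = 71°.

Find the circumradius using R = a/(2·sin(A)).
R = a/(2·sin(A)) = 6.9/(2·sin(71°))
R = 6.9/(2·0.945519) = 6.9/1.891037 = 3.649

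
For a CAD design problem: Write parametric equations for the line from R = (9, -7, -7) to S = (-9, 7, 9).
Direction vector d = S - R = (-18, 14, 16)
x = 9 - 18t, y = -7 + 14t, z = -7 + 16t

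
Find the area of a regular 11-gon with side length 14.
For a regular 11-gon with side length s = 14:
Apothem a = s / (2*tan(pi/11)) = 14 / (2*tan(pi/11)) ≈ 23.83981
Perimeter P = 11 * 14 = 154
Area = (1/2) * P * a = (1/2) * 154 * 23.83981 = 1835.67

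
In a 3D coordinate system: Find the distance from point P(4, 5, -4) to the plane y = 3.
d = |0(4) + 1(5) + 0(-4) - (3)| / √(0² + 1² + 0²) = 2/√1 = 2.0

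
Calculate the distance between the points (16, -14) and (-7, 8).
Using the distance formula: d = sqrt((x₂-x₁)² + (y₂-y₁)²)
dx = (-7) - 16 = -23
dy = 8 - (-14) = 22
d = sqrt((-23)² + 22²) = sqrt(529 + 484) = sqrt(1013) = 31.83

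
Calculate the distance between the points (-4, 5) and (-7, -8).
Using the distance formula: d = sqrt((x₂-x₁)² + (y₂-y₁)²)
dx = (-7) - (-4) = -3
dy = (-8) - 5 = -13
d = sqrt((-3)² + (-13)²) = sqrt(9 + 169) = sqrt(178) = 13.34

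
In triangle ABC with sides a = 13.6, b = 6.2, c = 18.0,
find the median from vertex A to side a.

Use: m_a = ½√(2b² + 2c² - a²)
m_a = ½√(2·6.2² + 2·18.0² - 13.6²)
m_a = ½√(76.88 + 648 - 184.96) = ½√539.92 = 11.62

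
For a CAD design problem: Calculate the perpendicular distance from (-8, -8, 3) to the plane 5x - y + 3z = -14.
d = |5(-8) + (-1)(-8) + 3(3) - (-14)| / √(5² + (-1)² + 3²) = 9/√35 = 1.521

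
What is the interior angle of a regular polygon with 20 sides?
Interior angle of a regular n-gon = (n-2)*180/n
Interior angle = (20-2)*180/20
Interior angle = 18*180/20
Interior angle = 3240/20
Interior angle = 162 degrees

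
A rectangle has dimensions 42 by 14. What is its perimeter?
Perimeter = 2 * (length + width)
Perimeter = 2 * (42 + 14)
Perimeter = 2 * 56
Perimeter = 112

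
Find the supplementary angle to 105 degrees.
Supplementary angles sum to 180 degrees.
Other angle = 180 - 105
Other angle = 75 degrees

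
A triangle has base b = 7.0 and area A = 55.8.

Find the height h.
A = ½bh  →  h = 2A/b
h = 2·55.8/7.0 = 15.94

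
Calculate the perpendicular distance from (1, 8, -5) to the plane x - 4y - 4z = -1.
d = |1(1) + (-4)(8) + (-4)(-5) - (-1)| / √(1² + (-4)² + (-4)²) = 10/√33 = 1.741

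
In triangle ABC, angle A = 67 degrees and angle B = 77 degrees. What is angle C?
Sum of angles in a triangle = 180 degrees
Third angle = 180 - 67 - 77
Third angle = 36 degrees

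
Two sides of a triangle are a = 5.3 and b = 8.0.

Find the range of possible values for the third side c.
By the triangle inequality: |a - b| < c < a + b
|5.3 - 8.0| < c < 5.3 + 8.0
2.7 < c < 13.3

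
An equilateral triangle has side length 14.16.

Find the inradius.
For an equilateral triangle, r = s/(2√3) where s is the side.
r = 14.16/(2√3) = 14.16/3.464102 = 4.088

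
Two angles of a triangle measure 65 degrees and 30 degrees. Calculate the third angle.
Sum of angles in a triangle = 180 degrees
Third angle = 180 - 65 - 30
Third angle = 85 degrees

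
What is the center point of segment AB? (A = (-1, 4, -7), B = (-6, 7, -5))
Midpoint = ((-1-6)/2, (4+7)/2, (-7-5)/2) = (-3.5, 5.5, -6)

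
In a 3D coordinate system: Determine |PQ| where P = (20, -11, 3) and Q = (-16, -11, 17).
d = √[(-36)² + (0)² + (14)²] = √1492 = 38.63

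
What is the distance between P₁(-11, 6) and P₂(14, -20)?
Using the distance formula: d = sqrt((x₂-x₁)² + (y₂-y₁)²)
dx = 14 - (-11) = 25
dy = (-20) - 6 = -26
d = sqrt(25² + (-26)²) = sqrt(625 + 676) = sqrt(1301) = 36.07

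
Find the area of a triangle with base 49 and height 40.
Area = (1/2) * base * height
Area = (1/2) * 49 * 40
Area = 980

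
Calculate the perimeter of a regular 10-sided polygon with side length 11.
Perimeter = number of sides * side length
Perimeter = 10 * 11
Perimeter = 110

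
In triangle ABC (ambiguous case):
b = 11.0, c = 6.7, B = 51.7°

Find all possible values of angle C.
sin(C)/c = sin(B)/b  →  sin(C) = c·sin(B)/b = 6.7·sin(51.7°)/11.0 = 0.478000
C₁ = arcsin(0.478000) = 28.55°,  C₂ = 180° - C₁ = 151.45°
Check C₂: A = 180° - 51.7° - 151.45° = -23.15° ≤ 0, rejected
C = 28.55° (one solution)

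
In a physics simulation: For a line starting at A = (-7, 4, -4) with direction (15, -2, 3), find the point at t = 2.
P(2) = (-7 + 15(2), 4 + (-2)(2), -4 + 3(2)) = (23, 0, 2)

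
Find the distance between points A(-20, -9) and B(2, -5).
Using the distance formula: d = sqrt((x₂-x₁)² + (y₂-y₁)²)
dx = 2 - (-20) = 22
dy = (-5) - (-9) = 4
d = sqrt(22² + 4²) = sqrt(484 + 16) = sqrt(500) = 22.36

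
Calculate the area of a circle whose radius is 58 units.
Area = pi * r²
Area = pi * 58²
Area = pi * 3364
Area = 10568.32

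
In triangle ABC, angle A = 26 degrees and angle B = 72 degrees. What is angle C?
Sum of angles in a triangle = 180 degrees
Third angle = 180 - 26 - 72
Third angle = 82 degrees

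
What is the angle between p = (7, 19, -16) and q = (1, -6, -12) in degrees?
p·q = 85, |p|² = 666, |q|² = 181
cos θ = 85/√120546 ≈ 0.2448
θ ≈ 75.83°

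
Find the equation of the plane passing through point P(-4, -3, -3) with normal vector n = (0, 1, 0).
d = n·P = (0)(-4) + (1)(-3) + (0)(-3) = -3
Plane: y = -3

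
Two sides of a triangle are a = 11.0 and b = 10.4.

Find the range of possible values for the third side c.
By the triangle inequality: |a - b| < c < a + b
|11.0 - 10.4| < c < 11.0 + 10.4
0.6 < c < 21.4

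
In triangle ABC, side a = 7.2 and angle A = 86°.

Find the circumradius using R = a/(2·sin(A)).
R = a/(2·sin(A)) = 7.2/(2·sin(86°))
R = 7.2/(2·0.997564) = 7.2/1.995128 = 3.609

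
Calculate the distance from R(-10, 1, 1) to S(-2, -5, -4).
d = √[(8)² + (-6)² + (-5)²] = √125 = 11.18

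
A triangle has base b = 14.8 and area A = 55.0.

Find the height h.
A = ½bh  →  h = 2A/b
h = 2·55.0/14.8 = 7.432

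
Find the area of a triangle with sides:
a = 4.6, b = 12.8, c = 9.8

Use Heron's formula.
s = (a+b+c)/2 = (4.6+12.8+9.8)/2 = 13.6
A = √(s(s-a)(s-b)(s-c)) = √(13.6·9·0.8·3.8)
A = √372.096 = 19.29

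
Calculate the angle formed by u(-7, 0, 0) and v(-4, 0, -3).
u·v = 28, |u|² = 49, |v|² = 25
cos θ = 28/√1225 ≈ 0.8
θ ≈ 36.87°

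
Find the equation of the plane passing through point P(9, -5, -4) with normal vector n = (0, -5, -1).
d = n·P = (0)(9) + (-5)(-5) + (-1)(-4) = 29
Plane: -5y - z = 29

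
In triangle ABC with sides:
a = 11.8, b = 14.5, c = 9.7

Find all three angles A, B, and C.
By the law of cosines:
cos(A) = (b² + c² - a²)/(2bc) = 0.586918  →  A = 54.06°
cos(B) = (a² + c² - b²)/(2ac) = 0.100821  →  B = 84.21°
cos(C) = (a² + b² - c²)/(2ab) = 0.746347  →  C = 41.73°
Check: A + B + C = 180.0° ✓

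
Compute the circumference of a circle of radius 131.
Circumference = 2 * pi * r
Circumference = 2 * pi * 131
Circumference = 823.10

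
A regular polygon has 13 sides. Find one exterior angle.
Exterior angle of a regular n-gon = 360/n
Exterior angle = 360/13
Exterior angle = 27.69 degrees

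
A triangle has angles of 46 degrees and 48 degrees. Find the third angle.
Sum of angles in a triangle = 180 degrees
Third angle = 180 - 46 - 48
Third angle = 86 degrees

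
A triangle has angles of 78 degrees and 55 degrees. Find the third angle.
Sum of angles in a triangle = 180 degrees
Third angle = 180 - 78 - 55
Third angle = 47 degrees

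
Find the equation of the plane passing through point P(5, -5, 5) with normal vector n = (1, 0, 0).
d = n·P = (1)(5) + (0)(-5) + (0)(5) = 5
Plane: x = 5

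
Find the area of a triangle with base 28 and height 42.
Area = (1/2) * base * height
Area = (1/2) * 28 * 42
Area = 588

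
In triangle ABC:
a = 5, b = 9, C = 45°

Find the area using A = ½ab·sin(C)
A = ½·5·9·sin(45°) = ½·45·0.707107 = 15.91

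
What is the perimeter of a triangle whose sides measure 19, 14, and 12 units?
Perimeter = sum of all sides
Perimeter = 19 + 14 + 12
Perimeter = 45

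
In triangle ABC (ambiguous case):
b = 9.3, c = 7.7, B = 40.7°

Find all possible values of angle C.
sin(C)/c = sin(B)/b  →  sin(C) = c·sin(B)/b = 7.7·sin(40.7°)/9.3 = 0.539909
C₁ = arcsin(0.539909) = 32.68°,  C₂ = 180° - C₁ = 147.32°
Check C₂: A = 180° - 40.7° - 147.32° = -8.02° ≤ 0, rejected
C = 32.68° (one solution)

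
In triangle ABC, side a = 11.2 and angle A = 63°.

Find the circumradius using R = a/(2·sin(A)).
R = a/(2·sin(A)) = 11.2/(2·sin(63°))
R = 11.2/(2·0.891007) = 11.2/1.782013 = 6.285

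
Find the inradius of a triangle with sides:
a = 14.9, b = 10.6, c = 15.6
s = (a+b+c)/2 = (14.9+10.6+15.6)/2 = 20.55
Area = √(s(s-a)(s-b)(s-c)) = √(20.55·5.65·9.95·4.95) = 75.6213
r = Area/s = 75.6213/20.55 = 3.68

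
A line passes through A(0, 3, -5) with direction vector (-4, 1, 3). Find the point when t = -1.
P(-1) = (0 + (-4)(-1), 3 + 1(-1), -5 + 3(-1)) = (4, 2, -8)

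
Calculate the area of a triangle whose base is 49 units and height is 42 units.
Area = (1/2) * base * height
Area = (1/2) * 49 * 42
Area = 1029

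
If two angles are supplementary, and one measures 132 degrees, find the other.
Supplementary angles sum to 180 degrees.
Other angle = 180 - 132
Other angle = 48 degrees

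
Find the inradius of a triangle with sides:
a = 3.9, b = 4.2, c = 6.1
s = (a+b+c)/2 = (3.9+4.2+6.1)/2 = 7.1
Area = √(s(s-a)(s-b)(s-c)) = √(7.1·3.2·2.9·1) = 8.11714
r = Area/s = 8.11714/7.1 = 1.143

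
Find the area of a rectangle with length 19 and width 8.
Area = length * width
Area = 19 * 8
Area = 152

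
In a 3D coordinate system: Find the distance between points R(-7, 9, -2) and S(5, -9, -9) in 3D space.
d = √[(12)² + (-18)² + (-7)²] = √517 = 22.74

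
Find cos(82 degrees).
cos(82 degrees) = 0.1392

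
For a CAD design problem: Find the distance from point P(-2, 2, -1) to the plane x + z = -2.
d = |1(-2) + 0(2) + 1(-1) - (-2)| / √(1² + 0² + 1²) = 1/√2 = 0.7071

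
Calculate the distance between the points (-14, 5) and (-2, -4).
Using the distance formula: d = sqrt((x₂-x₁)² + (y₂-y₁)²)
dx = (-2) - (-14) = 12
dy = (-4) - 5 = -9
d = sqrt(12² + (-9)²) = sqrt(144 + 81) = sqrt(225) = 15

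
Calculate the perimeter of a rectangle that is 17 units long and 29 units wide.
Perimeter = 2 * (length + width)
Perimeter = 2 * (17 + 29)
Perimeter = 2 * 46
Perimeter = 92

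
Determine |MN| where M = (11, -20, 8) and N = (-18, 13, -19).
d = √[(-29)² + (33)² + (-27)²] = √2659 = 51.57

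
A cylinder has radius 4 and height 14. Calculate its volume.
Volume = pi * r² * h
Volume = pi * 4² * 14
Volume = pi * 16 * 14
Volume = pi * 224
Volume = 703.72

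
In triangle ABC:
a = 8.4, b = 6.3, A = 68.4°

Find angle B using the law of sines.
sin(B)/b = sin(A)/a
sin(B) = b·sin(A)/a = 6.3·sin(68.4°)/8.4 = 0.697332
B = arcsin(0.697332) = 44.21°  (b ≤ a, so B ≤ A and the acute solution is unique)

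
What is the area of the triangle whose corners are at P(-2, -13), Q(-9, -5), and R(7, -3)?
Using the coordinate formula: Area = (1/2)|x₁(y₂-y₃) + x₂(y₃-y₁) + x₃(y₁-y₂)|
Area = (1/2)|(-2)((-5)-(-3)) + (-9)((-3)-(-13)) + 7((-13)-(-5))|
Area = (1/2)|(-2)*(-2) + (-9)*10 + 7*(-8)|
Area = (1/2)|4 + (-90) + (-56)|
Area = (1/2)*142 = 71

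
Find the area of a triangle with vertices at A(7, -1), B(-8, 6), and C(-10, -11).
Using the coordinate formula: Area = (1/2)|x₁(y₂-y₃) + x₂(y₃-y₁) + x₃(y₁-y₂)|
Area = (1/2)|7(6-(-11)) + (-8)((-11)-(-1)) + (-10)((-1)-6)|
Area = (1/2)|7*17 + (-8)*(-10) + (-10)*(-7)|
Area = (1/2)|119 + 80 + 70|
Area = (1/2)*269 = 134.50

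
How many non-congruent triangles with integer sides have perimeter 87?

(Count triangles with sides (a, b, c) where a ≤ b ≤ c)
With a ≤ b ≤ c and a + b + c = 87, the triangle inequality a + b > c gives c < 87/2, so c ≤ 43.
Iterate a from 1 to ⌊p/3⌋ = 29; for each a, b ranges from a to ⌊(p−a)/2⌋ with c = p − a − b, keeping only c ≥ b.
Triples: (1, 43, 43), (2, 42, 43), (3, 41, 43), …
Count = 169 triangles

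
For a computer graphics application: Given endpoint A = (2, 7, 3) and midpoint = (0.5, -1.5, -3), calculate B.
B = (2×0.5 - 2, 2×(-1.5) - 7, 2×(-3) - 3) = (-1, -10, -9)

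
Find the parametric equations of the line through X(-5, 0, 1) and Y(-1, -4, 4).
Direction vector d = Y - X = (4, -4, 3)
x = -5 + 4t, y = 0 - 4t, z = 1 + 3t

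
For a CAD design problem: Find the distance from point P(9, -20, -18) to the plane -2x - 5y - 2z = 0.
d = |(-2)(9) + (-5)(-20) + (-2)(-18) - (0)| / √((-2)² + (-5)² + (-2)²) = 118/√33 = 20.54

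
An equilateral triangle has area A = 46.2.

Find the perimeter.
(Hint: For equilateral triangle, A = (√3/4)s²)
A = (√3/4)s²  →  s² = 4A/√3 = 4·46.2/√3 = 106.694
s = 10.3293
Perimeter = 3s = 30.99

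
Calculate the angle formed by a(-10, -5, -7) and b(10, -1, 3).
a·b = -116, |a|² = 174, |b|² = 110
cos θ = -116/√19140 ≈ -0.8385
θ ≈ 147.0°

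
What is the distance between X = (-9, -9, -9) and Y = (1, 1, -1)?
d = √[(10)² + (10)² + (8)²] = √264 = 16.25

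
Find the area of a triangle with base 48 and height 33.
Area = (1/2) * base * height
Area = (1/2) * 48 * 33
Area = 792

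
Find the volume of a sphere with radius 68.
Volume = (4/3) * pi * r³
Volume = (4/3) * pi * 68³
Volume = (4/3) * pi * 314432
Volume = 1317089.68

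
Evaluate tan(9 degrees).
tan(9 degrees) = 0.1584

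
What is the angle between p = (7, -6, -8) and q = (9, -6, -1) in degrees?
p·q = 107, |p|² = 149, |q|² = 118
cos θ = 107/√17582 ≈ 0.807
θ ≈ 36.2°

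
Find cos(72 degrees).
cos(72 degrees) = 0.309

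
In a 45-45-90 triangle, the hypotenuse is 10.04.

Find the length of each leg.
In a 45-45-90 triangle, hypotenuse = leg·√2  →  leg = hypotenuse/√2
leg = 10.04/√2 = 7.099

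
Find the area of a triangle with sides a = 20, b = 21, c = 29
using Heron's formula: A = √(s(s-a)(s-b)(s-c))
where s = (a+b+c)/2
s = (20+21+29)/2 = 35
A = √(35·15·14·6) = √44100 = 210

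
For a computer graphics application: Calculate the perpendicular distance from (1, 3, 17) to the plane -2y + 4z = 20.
d = |0(1) + (-2)(3) + 4(17) - (20)| / √(0² + (-2)² + 4²) = 42/√20 = 9.391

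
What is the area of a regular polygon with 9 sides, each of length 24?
For a regular 9-gon with side length s = 24:
Apothem a = s / (2*tan(pi/9)) = 24 / (2*tan(pi/9)) ≈ 32.9697
Perimeter P = 9 * 24 = 216
Area = (1/2) * P * a = (1/2) * 216 * 32.9697 = 3560.73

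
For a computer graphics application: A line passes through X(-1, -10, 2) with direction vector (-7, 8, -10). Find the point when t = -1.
P(-1) = (-1 + (-7)(-1), -10 + 8(-1), 2 + (-10)(-1)) = (6, -18, 12)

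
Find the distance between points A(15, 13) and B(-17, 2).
Using the distance formula: d = sqrt((x₂-x₁)² + (y₂-y₁)²)
dx = (-17) - 15 = -32
dy = 2 - 13 = -11
d = sqrt((-32)² + (-11)²) = sqrt(1024 + 121) = sqrt(1145) = 33.84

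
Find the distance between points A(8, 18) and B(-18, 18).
Using the distance formula: d = sqrt((x₂-x₁)² + (y₂-y₁)²)
dx = (-18) - 8 = -26
dy = 18 - 18 = 0
d = sqrt((-26)² + 0²) = sqrt(676 + 0) = sqrt(676) = 26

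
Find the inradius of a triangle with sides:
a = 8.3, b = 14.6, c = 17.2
s = (a+b+c)/2 = (8.3+14.6+17.2)/2 = 20.05
Area = √(s(s-a)(s-b)(s-c)) = √(20.05·11.75·5.45·2.85) = 60.4918
r = Area/s = 60.4918/20.05 = 3.017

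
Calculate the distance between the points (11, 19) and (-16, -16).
Using the distance formula: d = sqrt((x₂-x₁)² + (y₂-y₁)²)
dx = (-16) - 11 = -27
dy = (-16) - 19 = -35
d = sqrt((-27)² + (-35)²) = sqrt(729 + 1225) = sqrt(1954) = 44.20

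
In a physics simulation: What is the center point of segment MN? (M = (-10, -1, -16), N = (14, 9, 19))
Midpoint = ((-10+14)/2, (-1+9)/2, (-16+19)/2) = (2, 4, 1.5)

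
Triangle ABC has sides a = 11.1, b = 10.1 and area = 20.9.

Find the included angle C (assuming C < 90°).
Area = ½ab·sin(C)  →  sin(C) = 2·Area/(ab)
sin(C) = 2·20.9/(11.1·10.1) = 0.372848
C = arcsin(0.372848) = 21.89°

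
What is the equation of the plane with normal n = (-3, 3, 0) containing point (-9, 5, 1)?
d = n·P = (-3)(-9) + (3)(5) + (0)(1) = 42
Plane: -3x + 3y = 42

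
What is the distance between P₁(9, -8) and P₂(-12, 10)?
Using the distance formula: d = sqrt((x₂-x₁)² + (y₂-y₁)²)
dx = (-12) - 9 = -21
dy = 10 - (-8) = 18
d = sqrt((-21)² + 18²) = sqrt(441 + 324) = sqrt(765) = 27.66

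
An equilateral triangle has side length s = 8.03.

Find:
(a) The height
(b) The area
(a) Height h = s·√3/2 = 8.03·√3/2 = 6.954
(b) Area = (√3/4)·s² = (√3/4)·8.03² = (√3/4)·64.4809 = 27.92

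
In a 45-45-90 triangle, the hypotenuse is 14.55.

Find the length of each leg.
In a 45-45-90 triangle, hypotenuse = leg·√2  →  leg = hypotenuse/√2
leg = 14.55/√2 = 10.29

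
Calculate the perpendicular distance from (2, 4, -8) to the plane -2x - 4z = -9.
d = |(-2)(2) + 0(4) + (-4)(-8) - (-9)| / √((-2)² + 0² + (-4)²) = 37/√20 = 8.273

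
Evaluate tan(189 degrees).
tan(189 degrees) = 0.1584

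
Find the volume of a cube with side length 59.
Volume = s³
Volume = 59³
Volume = 205379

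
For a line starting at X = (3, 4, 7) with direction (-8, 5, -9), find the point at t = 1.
P(1) = (3 + (-8)(1), 4 + 5(1), 7 + (-9)(1)) = (-5, 9, -2)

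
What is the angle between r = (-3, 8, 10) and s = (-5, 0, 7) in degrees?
r·s = 85, |r|² = 173, |s|² = 74
cos θ = 85/√12802 ≈ 0.7512
θ ≈ 41.3°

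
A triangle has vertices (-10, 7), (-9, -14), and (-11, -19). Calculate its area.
Using the coordinate formula: Area = (1/2)|x₁(y₂-y₃) + x₂(y₃-y₁) + x₃(y₁-y₂)|
Area = (1/2)|(-10)((-14)-(-19)) + (-9)((-19)-7) + (-11)(7-(-14))|
Area = (1/2)|(-10)*5 + (-9)*(-26) + (-11)*21|
Area = (1/2)|(-50) + 234 + (-231)|
Area = (1/2)*47 = 23.50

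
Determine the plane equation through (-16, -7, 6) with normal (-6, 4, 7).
d = n·P = (-6)(-16) + (4)(-7) + (7)(6) = 110
Plane: -6x + 4y + 7z = 110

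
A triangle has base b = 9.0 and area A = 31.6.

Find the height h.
A = ½bh  →  h = 2A/b
h = 2·31.6/9.0 = 7.022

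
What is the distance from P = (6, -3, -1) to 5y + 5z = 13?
d = |0(6) + 5(-3) + 5(-1) - (13)| / √(0² + 5² + 5²) = 33/√50 = 4.667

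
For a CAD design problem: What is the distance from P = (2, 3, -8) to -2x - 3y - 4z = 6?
d = |(-2)(2) + (-3)(3) + (-4)(-8) - (6)| / √((-2)² + (-3)² + (-4)²) = 13/√29 = 2.414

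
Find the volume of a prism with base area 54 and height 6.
Volume = base area * height
Volume = 54 * 6
Volume = 324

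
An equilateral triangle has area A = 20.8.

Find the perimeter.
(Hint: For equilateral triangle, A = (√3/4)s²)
A = (√3/4)s²  →  s² = 4A/√3 = 4·20.8/√3 = 48.0355
s = 6.93077
Perimeter = 3s = 20.79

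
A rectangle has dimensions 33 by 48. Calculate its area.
Area = length * width
Area = 33 * 48
Area = 1584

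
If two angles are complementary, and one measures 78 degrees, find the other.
Complementary angles sum to 90 degrees.
Other angle = 90 - 78
Other angle = 12 degrees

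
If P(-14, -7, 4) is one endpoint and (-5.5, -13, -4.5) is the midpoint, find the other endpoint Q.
Q = (2×(-5.5) - (-14), 2×(-13) - (-7), 2×(-4.5) - 4) = (3, -19, -13)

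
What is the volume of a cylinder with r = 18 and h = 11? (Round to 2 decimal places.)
Volume = pi * r² * h
Volume = pi * 18² * 11
Volume = pi * 324 * 11
Volume = pi * 3564
Volume = 11196.64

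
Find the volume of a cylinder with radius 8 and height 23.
Volume = pi * r² * h
Volume = pi * 8² * 23
Volume = pi * 64 * 23
Volume = pi * 1472
Volume = 4624.42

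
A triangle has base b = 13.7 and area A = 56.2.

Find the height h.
A = ½bh  →  h = 2A/b
h = 2·56.2/13.7 = 8.204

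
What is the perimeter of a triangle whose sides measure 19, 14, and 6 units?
Perimeter = sum of all sides
Perimeter = 19 + 14 + 6
Perimeter = 39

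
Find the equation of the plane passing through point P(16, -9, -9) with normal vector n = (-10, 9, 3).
d = n·P = (-10)(16) + (9)(-9) + (3)(-9) = -268
Plane: -10x + 9y + 3z = -268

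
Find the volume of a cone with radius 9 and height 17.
Volume = (1/3) * pi * r² * h
Volume = (1/3) * pi * 9² * 17
Volume = (1/3) * pi * 81 * 17
Volume = (1/3) * pi * 1377
Volume = 1441.99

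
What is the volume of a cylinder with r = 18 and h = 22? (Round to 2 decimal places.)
Volume = pi * r² * h
Volume = pi * 18² * 22
Volume = pi * 324 * 22
Volume = pi * 7128
Volume = 22393.27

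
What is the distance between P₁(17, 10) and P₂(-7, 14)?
Using the distance formula: d = sqrt((x₂-x₁)² + (y₂-y₁)²)
dx = (-7) - 17 = -24
dy = 14 - 10 = 4
d = sqrt((-24)² + 4²) = sqrt(576 + 16) = sqrt(592) = 24.33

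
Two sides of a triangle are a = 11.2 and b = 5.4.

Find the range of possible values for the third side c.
By the triangle inequality: |a - b| < c < a + b
|11.2 - 5.4| < c < 11.2 + 5.4
5.8 < c < 16.6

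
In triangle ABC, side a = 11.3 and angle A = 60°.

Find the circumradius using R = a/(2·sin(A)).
R = a/(2·sin(A)) = 11.3/(2·sin(60°))
R = 11.3/(2·0.866025) = 11.3/1.732051 = 6.524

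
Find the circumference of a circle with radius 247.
Circumference = 2 * pi * r
Circumference = 2 * pi * 247
Circumference = 1551.95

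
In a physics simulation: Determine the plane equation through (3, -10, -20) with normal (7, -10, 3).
d = n·P = (7)(3) + (-10)(-10) + (3)(-20) = 61
Plane: 7x - 10y + 3z = 61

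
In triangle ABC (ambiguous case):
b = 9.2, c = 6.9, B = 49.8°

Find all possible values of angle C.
sin(C)/c = sin(B)/b  →  sin(C) = c·sin(B)/b = 6.9·sin(49.8°)/9.2 = 0.572847
C₁ = arcsin(0.572847) = 34.95°,  C₂ = 180° - C₁ = 145.05°
Check C₂: A = 180° - 49.8° - 145.05° = -14.85° ≤ 0, rejected
C = 34.95° (one solution)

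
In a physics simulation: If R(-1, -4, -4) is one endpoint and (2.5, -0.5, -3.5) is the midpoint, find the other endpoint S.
S = (2×2.5 - (-1), 2×(-0.5) - (-4), 2×(-3.5) - (-4)) = (6, 3, -3)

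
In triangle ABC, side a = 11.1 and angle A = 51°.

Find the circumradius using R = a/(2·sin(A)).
R = a/(2·sin(A)) = 11.1/(2·sin(51°))
R = 11.1/(2·0.777146) = 11.1/1.554292 = 7.142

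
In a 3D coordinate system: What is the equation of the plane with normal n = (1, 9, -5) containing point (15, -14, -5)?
d = n·P = (1)(15) + (9)(-14) + (-5)(-5) = -86
Plane: x + 9y - 5z = -86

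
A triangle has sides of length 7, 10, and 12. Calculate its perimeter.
Perimeter = sum of all sides
Perimeter = 7 + 10 + 12
Perimeter = 29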